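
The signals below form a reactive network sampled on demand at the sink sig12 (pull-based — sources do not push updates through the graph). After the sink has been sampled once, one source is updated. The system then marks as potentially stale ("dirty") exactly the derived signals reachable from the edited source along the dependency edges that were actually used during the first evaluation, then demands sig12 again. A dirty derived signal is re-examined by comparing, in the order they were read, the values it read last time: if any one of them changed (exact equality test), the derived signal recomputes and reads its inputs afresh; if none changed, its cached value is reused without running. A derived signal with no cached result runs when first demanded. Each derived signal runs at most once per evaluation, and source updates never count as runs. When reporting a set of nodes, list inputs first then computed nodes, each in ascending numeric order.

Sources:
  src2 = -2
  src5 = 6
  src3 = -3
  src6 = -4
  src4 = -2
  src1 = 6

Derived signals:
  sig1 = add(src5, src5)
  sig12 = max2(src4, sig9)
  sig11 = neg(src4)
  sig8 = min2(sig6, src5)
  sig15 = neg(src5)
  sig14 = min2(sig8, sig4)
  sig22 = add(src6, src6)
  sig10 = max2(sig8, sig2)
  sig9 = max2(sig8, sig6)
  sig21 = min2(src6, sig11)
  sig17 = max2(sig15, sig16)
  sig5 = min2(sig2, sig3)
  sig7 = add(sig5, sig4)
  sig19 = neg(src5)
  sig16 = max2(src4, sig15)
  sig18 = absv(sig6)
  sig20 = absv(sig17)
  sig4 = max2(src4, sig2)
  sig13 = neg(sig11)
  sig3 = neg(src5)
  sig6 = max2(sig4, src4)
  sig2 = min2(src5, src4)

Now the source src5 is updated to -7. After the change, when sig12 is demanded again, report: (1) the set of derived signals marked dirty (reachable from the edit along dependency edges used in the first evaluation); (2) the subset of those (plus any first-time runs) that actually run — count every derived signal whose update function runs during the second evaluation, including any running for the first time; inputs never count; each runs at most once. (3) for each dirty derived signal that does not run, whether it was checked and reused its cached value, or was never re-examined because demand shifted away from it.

Initial pass — values computed on the first demand:
  sig2 = min2(6, -2) = -2
  sig4 = max2(-2, -2) = -2
  sig6 = max2(-2, -2) = -2
  sig8 = min2(-2, 6) = -2
  sig9 = max2(-2, -2) = -2
  sig12 = max2(-2, -2) = -2

Second demand — change propagation:
  sig2: re-runs because src5 6->-7; new result -7.
  sig4: re-runs because sig2 -2->-7; new result -2 (unchanged).
  sig6: re-examined; everything it read last time is the same (sig4 unchanged, src4 unchanged) — cache -2 kept, no run.
  sig8: re-runs because src5 6->-7; new result -7.
  sig9: re-runs because sig8 -2->-7; new result -2 (unchanged).
  sig12: re-examined; everything it read last time is the same (src4 unchanged, sig9 unchanged) — cache -2 kept, no run.

The important point: at sig6 every value read last time is unchanged, so the dirty flag clears without a run.

Dirty set: sig2, sig4, sig6, sig8, sig9, sig12.
Run set: sig2, sig4, sig8, sig9 (4 run).
Re-examined without running (cache reused): sig6, sig12.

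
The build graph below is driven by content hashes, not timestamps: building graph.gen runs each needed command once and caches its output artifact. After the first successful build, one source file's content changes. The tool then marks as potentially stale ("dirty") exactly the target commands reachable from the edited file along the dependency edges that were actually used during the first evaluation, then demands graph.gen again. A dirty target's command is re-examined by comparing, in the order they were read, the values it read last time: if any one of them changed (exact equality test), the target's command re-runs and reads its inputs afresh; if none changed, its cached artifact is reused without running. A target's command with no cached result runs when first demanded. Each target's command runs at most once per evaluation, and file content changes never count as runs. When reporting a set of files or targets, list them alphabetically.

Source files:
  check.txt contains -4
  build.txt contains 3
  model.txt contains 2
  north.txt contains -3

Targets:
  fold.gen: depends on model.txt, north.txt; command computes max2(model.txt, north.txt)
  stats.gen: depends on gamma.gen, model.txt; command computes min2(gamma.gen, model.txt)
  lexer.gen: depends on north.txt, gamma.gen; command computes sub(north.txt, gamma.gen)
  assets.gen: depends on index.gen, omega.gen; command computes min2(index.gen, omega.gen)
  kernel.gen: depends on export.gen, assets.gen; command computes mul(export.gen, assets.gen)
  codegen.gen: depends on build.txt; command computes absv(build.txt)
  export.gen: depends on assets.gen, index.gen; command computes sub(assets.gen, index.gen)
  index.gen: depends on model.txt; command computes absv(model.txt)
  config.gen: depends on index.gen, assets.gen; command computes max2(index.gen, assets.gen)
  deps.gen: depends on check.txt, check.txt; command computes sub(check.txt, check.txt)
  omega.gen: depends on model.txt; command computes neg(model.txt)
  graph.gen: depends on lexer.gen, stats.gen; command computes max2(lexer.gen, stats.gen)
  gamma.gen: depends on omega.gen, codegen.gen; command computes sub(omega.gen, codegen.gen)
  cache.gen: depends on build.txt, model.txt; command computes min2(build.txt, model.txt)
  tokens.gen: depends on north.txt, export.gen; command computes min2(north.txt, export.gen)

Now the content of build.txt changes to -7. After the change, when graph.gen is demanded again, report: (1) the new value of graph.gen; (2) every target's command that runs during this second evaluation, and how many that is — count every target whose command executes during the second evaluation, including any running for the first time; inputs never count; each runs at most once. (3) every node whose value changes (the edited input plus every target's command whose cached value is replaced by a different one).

graph.gen now evaluates to 6.
Run set: codegen.gen, gamma.gen, graph.gen, lexer.gen, stats.gen (5 run).
Changed values: build.txt, codegen.gen, gamma.gen, graph.gen, lexer.gen, stats.gen.

Initial pass — values computed on the first demand:
  codegen.gen = absv(3) = 3
  omega.gen = neg(2) = -2
  gamma.gen = sub(-2, 3) = -5
  lexer.gen = sub(-3, -5) = 2
  stats.gen = min2(-5, 2) = -5
  graph.gen = max2(2, -5) = 2

Second demand — change propagation:
  codegen.gen: re-runs because build.txt 3->-7; new result 7.
  gamma.gen: re-runs because codegen.gen 3->7; new result -9.
  lexer.gen: re-runs because gamma.gen -5->-9; new result 6.
  stats.gen: re-runs because gamma.gen -5->-9; new result -9.
  graph.gen: re-runs because lexer.gen 2->6; stats.gen -5->-9; new result 6.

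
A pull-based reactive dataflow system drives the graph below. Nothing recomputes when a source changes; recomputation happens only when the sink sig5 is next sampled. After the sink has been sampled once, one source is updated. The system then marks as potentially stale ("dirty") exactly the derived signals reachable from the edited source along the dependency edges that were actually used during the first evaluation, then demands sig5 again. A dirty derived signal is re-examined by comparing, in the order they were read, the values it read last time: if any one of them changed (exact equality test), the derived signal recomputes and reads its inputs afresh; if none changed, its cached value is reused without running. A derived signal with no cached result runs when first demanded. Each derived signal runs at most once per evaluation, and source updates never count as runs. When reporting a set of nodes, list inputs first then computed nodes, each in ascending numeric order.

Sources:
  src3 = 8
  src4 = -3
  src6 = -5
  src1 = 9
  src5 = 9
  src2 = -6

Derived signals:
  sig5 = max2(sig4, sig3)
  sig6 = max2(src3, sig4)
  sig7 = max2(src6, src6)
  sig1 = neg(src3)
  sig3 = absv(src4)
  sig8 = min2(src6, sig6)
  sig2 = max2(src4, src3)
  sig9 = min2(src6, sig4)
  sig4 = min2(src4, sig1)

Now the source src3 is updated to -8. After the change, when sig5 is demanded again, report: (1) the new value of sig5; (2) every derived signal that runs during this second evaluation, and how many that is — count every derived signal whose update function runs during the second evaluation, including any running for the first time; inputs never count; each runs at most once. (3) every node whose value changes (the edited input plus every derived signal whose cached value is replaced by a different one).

First evaluation (everything demanded from the output):
  sig1 = neg(8) = -8
  sig3 = absv(-3) = 3
  sig4 = min2(-3, -8) = -8
  sig5 = max2(-8, 3) = 3

Propagation after the edit:
  sig1: runs — src3 8->-8; result 8.
  sig4: runs — sig1 -8->8; result -3.
  sig5: runs — sig4 -8->-3; result 3 (same value as before).

New value of sig5: 3.
Derived signals that run: sig1, sig4, sig5 — 3 in total.
Values that change: src3, sig1, sig4.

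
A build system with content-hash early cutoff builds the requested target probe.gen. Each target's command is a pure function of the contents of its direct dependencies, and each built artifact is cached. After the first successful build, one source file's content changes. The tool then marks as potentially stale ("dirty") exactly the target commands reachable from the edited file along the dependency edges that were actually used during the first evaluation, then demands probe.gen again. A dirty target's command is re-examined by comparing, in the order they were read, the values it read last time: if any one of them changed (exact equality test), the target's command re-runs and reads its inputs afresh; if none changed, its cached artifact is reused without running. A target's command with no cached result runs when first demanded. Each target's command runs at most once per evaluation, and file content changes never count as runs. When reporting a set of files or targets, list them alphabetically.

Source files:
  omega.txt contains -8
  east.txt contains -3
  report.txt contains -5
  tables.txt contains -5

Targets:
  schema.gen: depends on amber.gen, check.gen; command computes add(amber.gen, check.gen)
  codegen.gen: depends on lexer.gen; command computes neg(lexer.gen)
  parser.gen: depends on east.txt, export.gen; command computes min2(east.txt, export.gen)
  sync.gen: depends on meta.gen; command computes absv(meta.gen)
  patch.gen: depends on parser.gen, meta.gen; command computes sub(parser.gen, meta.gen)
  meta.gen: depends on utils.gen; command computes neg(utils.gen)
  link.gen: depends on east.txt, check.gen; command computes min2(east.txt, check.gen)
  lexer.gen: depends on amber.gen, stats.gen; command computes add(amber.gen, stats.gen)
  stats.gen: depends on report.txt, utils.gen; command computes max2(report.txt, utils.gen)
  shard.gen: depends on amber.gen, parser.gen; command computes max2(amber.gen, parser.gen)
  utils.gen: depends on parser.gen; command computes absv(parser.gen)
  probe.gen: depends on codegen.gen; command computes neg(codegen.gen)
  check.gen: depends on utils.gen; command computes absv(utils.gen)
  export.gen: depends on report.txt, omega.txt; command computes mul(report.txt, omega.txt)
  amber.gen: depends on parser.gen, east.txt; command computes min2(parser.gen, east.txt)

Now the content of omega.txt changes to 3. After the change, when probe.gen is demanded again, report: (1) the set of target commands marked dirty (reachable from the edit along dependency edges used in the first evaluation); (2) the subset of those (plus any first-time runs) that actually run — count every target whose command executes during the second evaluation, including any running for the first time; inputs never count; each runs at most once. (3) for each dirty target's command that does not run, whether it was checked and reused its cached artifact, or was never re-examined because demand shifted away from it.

Marked dirty: amber.gen, codegen.gen, export.gen, lexer.gen, parser.gen, probe.gen, stats.gen, utils.gen.
Target commands that run: amber.gen, export.gen, lexer.gen, parser.gen, stats.gen, utils.gen — 6 in total.
Checked but reused from cache: codegen.gen, probe.gen.
Key observation: the change is absorbed at lexer.gen — it re-runs but produces the same value, and the output's value is unchanged.

First evaluation (everything demanded from the output):
  export.gen = mul(-5, -8) = 40
  parser.gen = min2(-3, 40) = -3
  amber.gen = min2(-3, -3) = -3
  utils.gen = absv(-3) = 3
  stats.gen = max2(-5, 3) = 3
  lexer.gen = add(-3, 3) = 0
  codegen.gen = neg(0) = 0
  probe.gen = neg(0) = 0

Propagation after the edit:
  export.gen: runs — omega.txt -8->3; result -15.
  parser.gen: runs — export.gen 40->-15; result -15.
  amber.gen: runs — parser.gen -3->-15; result -15.
  utils.gen: runs — parser.gen -3->-15; result 15.
  stats.gen: runs — utils.gen 3->15; result 15.
  lexer.gen: runs — amber.gen -3->-15; stats.gen 3->15; result 0 (same value as before).
  codegen.gen: checked — values it read are unchanged (lexer.gen unchanged); reused cached 0 without running.
  probe.gen: checked — values it read are unchanged (codegen.gen unchanged); reused cached 0 without running.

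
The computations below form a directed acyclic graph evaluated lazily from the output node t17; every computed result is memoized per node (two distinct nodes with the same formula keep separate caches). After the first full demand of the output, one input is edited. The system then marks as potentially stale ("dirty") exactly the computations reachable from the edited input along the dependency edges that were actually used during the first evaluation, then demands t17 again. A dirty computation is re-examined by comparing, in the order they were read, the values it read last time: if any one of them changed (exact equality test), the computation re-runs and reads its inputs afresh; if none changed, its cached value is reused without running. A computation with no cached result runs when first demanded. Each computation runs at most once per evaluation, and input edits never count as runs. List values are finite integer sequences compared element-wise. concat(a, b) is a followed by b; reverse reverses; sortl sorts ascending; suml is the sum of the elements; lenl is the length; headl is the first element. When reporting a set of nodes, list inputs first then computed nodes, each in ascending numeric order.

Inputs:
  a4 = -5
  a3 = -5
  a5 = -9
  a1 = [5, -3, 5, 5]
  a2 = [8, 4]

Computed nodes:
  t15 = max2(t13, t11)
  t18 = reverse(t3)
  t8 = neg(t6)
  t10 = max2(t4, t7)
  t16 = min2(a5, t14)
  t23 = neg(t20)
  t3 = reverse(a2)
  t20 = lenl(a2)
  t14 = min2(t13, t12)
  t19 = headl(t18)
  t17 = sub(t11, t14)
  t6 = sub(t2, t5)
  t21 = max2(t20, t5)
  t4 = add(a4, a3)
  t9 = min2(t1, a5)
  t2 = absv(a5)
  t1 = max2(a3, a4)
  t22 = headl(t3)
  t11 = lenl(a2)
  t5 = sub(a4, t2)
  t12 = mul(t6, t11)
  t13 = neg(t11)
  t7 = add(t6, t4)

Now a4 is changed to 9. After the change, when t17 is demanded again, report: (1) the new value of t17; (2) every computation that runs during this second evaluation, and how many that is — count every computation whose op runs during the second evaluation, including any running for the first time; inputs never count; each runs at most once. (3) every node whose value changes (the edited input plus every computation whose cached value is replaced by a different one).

First demand of the output computes:
  t2 = absv(-9) = 9
  t5 = sub(-5, 9) = -14
  t6 = sub(9, -14) = 23
  t11 = lenl([8, 4]) = 2
  t12 = mul(23, 2) = 46
  t13 = neg(2) = -2
  t14 = min2(-2, 46) = -2
  t17 = sub(2, -2) = 4

After the edit, cleaning proceeds:
  t5: a read changed (a4 -5->9) — executes, giving 0.
  t6: a read changed (t5 -14->0) — executes, giving 9.
  t12: a read changed (t6 23->9) — executes, giving 18.
  t14: a read changed (t12 46->18) — executes, giving -2 — identical to its old value.
  t17: dirty, but its reads are unchanged (t11 unchanged, t14 unchanged); cached 4 stands.

Note the absorption at t14: it re-runs yet its value is the same, leaving the output's value untouched.

Demanding t17 again yields 4.
4 computations run: t5, t6, t12, t14.
The nodes whose values change: a4, t5, t6, t12.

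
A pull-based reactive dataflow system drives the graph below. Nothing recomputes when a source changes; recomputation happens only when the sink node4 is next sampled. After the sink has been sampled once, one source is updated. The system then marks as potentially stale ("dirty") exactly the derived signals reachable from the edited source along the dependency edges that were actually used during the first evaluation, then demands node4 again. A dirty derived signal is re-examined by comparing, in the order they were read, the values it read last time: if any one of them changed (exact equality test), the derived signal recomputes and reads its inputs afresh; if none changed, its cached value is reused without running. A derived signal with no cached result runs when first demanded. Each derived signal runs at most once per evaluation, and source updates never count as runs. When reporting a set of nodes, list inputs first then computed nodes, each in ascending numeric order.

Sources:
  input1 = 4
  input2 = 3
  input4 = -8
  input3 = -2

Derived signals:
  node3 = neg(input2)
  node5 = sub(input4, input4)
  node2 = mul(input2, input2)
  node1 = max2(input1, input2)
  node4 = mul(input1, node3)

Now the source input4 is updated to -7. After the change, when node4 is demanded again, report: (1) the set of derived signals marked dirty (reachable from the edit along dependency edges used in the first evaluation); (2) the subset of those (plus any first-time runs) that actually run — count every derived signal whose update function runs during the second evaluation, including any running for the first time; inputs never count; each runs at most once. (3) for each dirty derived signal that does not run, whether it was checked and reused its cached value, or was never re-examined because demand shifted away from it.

Marked dirty: none.
Derived signals that run: none — 0 in total.
Every dirty derived signal ran.
Key observation: input4 is never demanded by the output, so the edit triggers no recomputation at all.

First evaluation (everything demanded from the output):
  node3 = neg(3) = -3
  node4 = mul(4, -3) = -12

Propagation after the edit:
  input4 feeds no computation that the output demands — nothing is marked dirty and nothing runs.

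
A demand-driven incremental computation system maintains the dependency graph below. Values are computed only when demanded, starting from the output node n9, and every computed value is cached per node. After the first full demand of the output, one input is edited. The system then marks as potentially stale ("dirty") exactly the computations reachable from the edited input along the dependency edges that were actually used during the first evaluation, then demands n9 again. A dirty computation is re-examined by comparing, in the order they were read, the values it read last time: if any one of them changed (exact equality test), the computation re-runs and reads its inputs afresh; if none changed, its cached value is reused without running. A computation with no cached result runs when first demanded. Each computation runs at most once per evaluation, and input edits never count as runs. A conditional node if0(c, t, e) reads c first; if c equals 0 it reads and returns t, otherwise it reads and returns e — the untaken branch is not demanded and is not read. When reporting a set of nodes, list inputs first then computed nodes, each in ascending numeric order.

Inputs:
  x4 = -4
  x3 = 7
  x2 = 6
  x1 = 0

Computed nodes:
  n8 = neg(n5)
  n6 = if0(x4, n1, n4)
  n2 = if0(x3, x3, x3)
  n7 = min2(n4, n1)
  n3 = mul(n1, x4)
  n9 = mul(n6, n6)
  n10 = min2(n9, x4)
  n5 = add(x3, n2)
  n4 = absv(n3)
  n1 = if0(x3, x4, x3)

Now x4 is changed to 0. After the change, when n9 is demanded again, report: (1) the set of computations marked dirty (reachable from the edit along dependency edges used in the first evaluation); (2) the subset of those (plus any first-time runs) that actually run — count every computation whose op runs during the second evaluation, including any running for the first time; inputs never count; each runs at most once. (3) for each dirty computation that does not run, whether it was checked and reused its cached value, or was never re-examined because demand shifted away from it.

Marked dirty: n3, n4, n6, n9.
Computations that run: n6, n9 — 2 in total.
Never re-examined (demand shifted away): n3, n4.
Key observation: a condition flipped, so demand moved to the other branch — n3, n4 are never re-examined.

First evaluation (everything demanded from the output):
  n1 = if0(x3=7 -> else branch x3) = 7
  n3 = mul(7, -4) = -28
  n4 = absv(-28) = 28
  n6 = if0(x4=-4 -> else branch n4) = 28
  n9 = mul(28, 28) = 784

Propagation after the edit:
  n3: marked dirty but never re-examined — demand shifted away from it.
  n4: marked dirty but never re-examined — demand shifted away from it.
  n6: runs — x4 -4->0; result 7.
  n9: runs — n6 28->7; n6 28->7; result 49.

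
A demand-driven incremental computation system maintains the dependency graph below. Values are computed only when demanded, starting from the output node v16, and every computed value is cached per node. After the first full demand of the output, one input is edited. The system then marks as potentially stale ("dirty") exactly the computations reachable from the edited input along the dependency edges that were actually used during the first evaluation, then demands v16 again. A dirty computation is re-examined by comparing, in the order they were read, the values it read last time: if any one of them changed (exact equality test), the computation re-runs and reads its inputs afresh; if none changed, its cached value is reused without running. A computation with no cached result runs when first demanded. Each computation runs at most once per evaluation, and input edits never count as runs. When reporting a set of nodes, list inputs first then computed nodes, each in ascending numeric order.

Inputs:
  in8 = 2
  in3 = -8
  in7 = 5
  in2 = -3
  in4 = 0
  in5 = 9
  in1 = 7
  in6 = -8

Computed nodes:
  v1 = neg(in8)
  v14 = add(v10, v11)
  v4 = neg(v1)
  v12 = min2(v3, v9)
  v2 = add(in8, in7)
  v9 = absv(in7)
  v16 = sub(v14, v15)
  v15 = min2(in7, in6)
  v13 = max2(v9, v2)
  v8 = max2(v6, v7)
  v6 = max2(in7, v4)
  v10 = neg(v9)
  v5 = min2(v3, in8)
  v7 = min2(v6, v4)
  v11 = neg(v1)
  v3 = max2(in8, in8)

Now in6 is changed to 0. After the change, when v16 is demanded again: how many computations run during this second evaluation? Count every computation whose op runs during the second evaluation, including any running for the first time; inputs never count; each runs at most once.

First evaluation (everything demanded from the output):
  v1 = neg(2) = -2
  v9 = absv(5) = 5
  v10 = neg(5) = -5
  v11 = neg(-2) = 2
  v14 = add(-5, 2) = -3
  v15 = min2(5, -8) = -8
  v16 = sub(-3, -8) = 5

Propagation after the edit:
  v15: runs — in6 -8->0; result 0.
  v16: runs — v15 -8->0; result -3.

Computations that run: v15, v16 — 2 in total.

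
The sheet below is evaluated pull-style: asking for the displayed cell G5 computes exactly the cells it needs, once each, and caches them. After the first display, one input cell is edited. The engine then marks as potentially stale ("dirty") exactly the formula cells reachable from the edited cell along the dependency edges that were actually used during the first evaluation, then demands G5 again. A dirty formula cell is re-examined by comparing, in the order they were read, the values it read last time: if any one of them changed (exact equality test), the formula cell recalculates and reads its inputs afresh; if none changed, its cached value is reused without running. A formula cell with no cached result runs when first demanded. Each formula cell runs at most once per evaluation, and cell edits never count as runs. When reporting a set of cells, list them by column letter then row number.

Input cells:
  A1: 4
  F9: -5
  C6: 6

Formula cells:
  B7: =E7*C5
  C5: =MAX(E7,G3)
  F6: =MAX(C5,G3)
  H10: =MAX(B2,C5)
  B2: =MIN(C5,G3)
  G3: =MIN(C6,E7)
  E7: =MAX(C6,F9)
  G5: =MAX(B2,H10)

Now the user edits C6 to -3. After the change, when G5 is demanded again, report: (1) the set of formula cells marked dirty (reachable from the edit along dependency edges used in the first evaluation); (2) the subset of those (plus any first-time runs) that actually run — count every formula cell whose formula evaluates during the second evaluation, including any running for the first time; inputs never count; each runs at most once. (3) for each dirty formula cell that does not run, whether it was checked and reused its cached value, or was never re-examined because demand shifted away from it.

First demand of the output computes:
  E7 = MAX(6, -5) = 6
  G3 = MIN(6, 6) = 6
  C5 = MAX(6, 6) = 6
  B2 = MIN(6, 6) = 6
  H10 = MAX(6, 6) = 6
  G5 = MAX(6, 6) = 6

After the edit, cleaning proceeds:
  E7: a read changed (C6 6->-3) — executes, giving -3.
  G3: a read changed (C6 6->-3; E7 6->-3) — executes, giving -3.
  C5: a read changed (E7 6->-3; G3 6->-3) — executes, giving -3.
  B2: a read changed (C5 6->-3; G3 6->-3) — executes, giving -3.
  H10: a read changed (B2 6->-3; C5 6->-3) — executes, giving -3.
  G5: a read changed (B2 6->-3; H10 6->-3) — executes, giving -3.

The edit dirties: B2, C5, E7, G3, G5, H10.
6 formula cells run: B2, C5, E7, G3, G5, H10.
No dirty formula cell escaped a run.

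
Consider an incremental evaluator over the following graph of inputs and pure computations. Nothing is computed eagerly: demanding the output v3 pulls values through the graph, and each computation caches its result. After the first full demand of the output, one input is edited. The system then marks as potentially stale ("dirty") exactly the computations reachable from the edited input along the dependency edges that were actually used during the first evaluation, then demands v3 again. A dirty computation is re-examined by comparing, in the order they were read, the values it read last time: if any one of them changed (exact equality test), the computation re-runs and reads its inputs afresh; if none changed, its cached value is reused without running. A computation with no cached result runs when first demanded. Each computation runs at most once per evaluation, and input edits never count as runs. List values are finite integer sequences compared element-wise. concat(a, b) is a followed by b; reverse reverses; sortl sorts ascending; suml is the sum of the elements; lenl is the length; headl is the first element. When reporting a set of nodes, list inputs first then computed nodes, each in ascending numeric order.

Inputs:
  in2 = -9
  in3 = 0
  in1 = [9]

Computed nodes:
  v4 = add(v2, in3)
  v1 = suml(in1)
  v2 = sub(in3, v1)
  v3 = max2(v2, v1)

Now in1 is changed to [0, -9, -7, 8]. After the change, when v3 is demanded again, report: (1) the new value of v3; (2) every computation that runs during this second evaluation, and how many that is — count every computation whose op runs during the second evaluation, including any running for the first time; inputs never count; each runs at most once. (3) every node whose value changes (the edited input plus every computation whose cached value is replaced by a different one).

Initial pass — values computed on the first demand:
  v1 = suml([9]) = 9
  v2 = sub(0, 9) = -9
  v3 = max2(-9, 9) = 9

Second demand — change propagation:
  v1: re-runs because in1 [9]->[0, -9, -7, 8]; new result -8.
  v2: re-runs because v1 9->-8; new result 8.
  v3: re-runs because v2 -9->8; v1 9->-8; new result 8.

v3 now evaluates to 8.
Run set: v1, v2, v3 (3 run).
Changed values: in1, v1, v2, v3.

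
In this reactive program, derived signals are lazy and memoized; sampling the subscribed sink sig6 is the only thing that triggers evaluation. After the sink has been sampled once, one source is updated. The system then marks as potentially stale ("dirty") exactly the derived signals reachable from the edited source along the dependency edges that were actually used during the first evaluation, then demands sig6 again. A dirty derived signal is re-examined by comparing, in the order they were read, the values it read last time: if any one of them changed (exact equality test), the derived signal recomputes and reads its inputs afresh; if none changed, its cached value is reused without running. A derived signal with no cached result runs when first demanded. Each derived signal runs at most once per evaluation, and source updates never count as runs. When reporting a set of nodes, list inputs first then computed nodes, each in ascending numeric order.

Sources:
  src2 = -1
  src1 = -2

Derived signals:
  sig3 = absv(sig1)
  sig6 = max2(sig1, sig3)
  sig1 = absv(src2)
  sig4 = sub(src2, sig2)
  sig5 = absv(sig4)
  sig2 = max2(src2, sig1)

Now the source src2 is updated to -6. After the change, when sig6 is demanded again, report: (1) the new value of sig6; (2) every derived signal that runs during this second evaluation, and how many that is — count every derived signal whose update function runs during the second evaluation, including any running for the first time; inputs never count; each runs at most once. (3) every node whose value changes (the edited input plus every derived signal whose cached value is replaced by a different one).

First demand of the output computes:
  sig1 = absv(-1) = 1
  sig3 = absv(1) = 1
  sig6 = max2(1, 1) = 1

After the edit, cleaning proceeds:
  sig1: a read changed (src2 -1->-6) — executes, giving 6.
  sig3: a read changed (sig1 1->6) — executes, giving 6.
  sig6: a read changed (sig1 1->6; sig3 1->6) — executes, giving 6.

Demanding sig6 again yields 6.
3 derived signals run: sig1, sig3, sig6.
The nodes whose values change: src2, sig1, sig3, sig6.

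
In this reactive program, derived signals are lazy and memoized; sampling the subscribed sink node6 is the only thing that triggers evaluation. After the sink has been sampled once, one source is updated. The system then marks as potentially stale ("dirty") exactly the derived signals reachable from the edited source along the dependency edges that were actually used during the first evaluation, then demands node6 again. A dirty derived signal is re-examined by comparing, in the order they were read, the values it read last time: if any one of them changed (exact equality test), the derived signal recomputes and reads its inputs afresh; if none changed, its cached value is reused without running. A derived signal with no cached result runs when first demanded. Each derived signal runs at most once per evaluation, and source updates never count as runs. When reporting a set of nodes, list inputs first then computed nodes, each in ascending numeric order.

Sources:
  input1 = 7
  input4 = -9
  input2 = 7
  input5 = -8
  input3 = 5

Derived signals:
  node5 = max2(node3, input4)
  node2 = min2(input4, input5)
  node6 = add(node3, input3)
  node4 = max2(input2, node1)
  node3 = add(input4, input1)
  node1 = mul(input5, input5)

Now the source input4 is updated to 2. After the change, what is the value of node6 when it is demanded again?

Demanding node6 again yields 14.

First demand of the output computes:
  node3 = add(-9, 7) = -2
  node6 = add(-2, 5) = 3

After the edit, cleaning proceeds:
  node3: a read changed (input4 -9->2) — executes, giving 9.
  node6: a read changed (node3 -2->9) — executes, giving 14.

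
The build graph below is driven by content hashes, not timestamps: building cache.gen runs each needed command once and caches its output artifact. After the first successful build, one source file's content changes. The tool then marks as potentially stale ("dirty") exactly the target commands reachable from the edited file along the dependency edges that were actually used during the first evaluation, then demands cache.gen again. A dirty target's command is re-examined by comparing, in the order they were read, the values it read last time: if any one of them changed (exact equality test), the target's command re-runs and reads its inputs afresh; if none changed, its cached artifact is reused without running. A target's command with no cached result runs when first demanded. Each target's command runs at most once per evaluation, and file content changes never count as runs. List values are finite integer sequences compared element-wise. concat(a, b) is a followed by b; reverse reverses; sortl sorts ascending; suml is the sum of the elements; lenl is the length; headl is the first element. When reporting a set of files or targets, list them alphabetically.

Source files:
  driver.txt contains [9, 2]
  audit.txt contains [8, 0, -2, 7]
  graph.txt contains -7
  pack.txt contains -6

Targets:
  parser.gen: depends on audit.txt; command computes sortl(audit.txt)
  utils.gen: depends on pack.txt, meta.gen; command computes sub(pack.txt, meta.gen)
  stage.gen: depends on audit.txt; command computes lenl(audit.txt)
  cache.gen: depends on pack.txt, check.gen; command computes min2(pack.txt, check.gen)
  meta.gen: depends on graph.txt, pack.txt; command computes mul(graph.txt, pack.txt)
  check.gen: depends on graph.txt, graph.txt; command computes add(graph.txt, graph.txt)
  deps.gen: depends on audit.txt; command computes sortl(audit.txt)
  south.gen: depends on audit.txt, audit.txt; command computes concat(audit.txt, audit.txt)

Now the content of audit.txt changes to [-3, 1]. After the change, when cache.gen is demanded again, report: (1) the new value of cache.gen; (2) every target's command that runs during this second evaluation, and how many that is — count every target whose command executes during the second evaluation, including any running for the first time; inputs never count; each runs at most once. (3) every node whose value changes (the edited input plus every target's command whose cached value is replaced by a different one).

cache.gen now evaluates to -14.
Run set: none (0 run).
Changed values: audit.txt.
The important point: nothing the output needs ever reads audit.txt, so the edit is invisible to it.

Initial pass — values computed on the first demand:
  check.gen = add(-7, -7) = -14
  cache.gen = min2(-6, -14) = -14

Second demand — change propagation:
  no demanded computation ever read audit.txt, so the edit dirties nothing and nothing runs.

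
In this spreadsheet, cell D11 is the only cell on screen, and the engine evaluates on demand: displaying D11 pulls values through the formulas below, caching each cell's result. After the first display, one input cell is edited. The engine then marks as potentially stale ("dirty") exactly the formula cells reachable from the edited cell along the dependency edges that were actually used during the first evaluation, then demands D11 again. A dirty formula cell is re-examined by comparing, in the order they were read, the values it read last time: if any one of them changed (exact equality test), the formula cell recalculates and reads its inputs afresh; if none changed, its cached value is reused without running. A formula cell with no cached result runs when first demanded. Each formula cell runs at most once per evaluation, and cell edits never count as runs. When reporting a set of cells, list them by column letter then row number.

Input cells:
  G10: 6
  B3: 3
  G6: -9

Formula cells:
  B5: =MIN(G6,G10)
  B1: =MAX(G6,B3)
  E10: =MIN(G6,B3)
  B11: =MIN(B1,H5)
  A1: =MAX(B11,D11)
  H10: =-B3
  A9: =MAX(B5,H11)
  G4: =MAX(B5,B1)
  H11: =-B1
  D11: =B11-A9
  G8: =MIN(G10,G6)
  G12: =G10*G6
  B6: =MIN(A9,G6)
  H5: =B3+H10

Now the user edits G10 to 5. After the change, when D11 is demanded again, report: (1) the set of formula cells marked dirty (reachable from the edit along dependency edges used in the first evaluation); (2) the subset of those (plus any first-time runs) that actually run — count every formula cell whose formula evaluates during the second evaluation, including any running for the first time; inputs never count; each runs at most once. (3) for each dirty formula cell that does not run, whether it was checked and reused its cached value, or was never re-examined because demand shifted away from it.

Initial pass — values computed on the first demand:
  B1 = MAX(-9, 3) = 3
  B5 = MIN(-9, 6) = -9
  H10 = -(3) = -3
  H5 = 3 + -3 = 0
  B11 = MIN(3, 0) = 0
  H11 = -(3) = -3
  A9 = MAX(-9, -3) = -3
  D11 = 0 - -3 = 3

Second demand — change propagation:
  B5: re-runs because G10 6->5; new result -9 (unchanged).
  A9: re-examined; everything it read last time is the same (B5 unchanged, H11 unchanged) — cache -3 kept, no run.
  D11: re-examined; everything it read last time is the same (B11 unchanged, A9 unchanged) — cache 3 kept, no run.

The important point: B5 recomputes to an identical value, and the output ends up unchanged.

Dirty set: A9, B5, D11.
Run set: B5 (1 run).
Re-examined without running (cache reused): A9, D11.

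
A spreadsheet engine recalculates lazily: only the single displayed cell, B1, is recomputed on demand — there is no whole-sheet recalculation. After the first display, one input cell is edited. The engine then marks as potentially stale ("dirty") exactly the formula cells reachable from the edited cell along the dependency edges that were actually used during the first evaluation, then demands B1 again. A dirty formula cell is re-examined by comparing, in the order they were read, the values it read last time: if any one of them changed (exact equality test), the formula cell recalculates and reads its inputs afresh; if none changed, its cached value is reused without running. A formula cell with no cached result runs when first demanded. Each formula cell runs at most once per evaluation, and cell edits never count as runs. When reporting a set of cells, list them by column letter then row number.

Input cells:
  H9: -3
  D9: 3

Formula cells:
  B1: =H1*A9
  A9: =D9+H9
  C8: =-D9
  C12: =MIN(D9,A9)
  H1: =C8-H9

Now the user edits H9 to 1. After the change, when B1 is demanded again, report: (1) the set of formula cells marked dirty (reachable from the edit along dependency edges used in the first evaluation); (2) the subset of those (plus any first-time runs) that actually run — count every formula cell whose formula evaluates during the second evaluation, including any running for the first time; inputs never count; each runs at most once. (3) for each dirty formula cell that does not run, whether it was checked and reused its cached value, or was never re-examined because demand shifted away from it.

Marked dirty: A9, B1, H1.
Formula cells that run: A9, B1, H1 — 3 in total.
Every dirty formula cell ran.

First evaluation (everything demanded from the output):
  A9 = 3 + -3 = 0
  C8 = -(3) = -3
  H1 = -3 - -3 = 0
  B1 = 0 * 0 = 0

Propagation after the edit:
  A9: runs — H9 -3->1; result 4.
  H1: runs — H9 -3->1; result -4.
  B1: runs — H1 0->-4; A9 0->4; result -16.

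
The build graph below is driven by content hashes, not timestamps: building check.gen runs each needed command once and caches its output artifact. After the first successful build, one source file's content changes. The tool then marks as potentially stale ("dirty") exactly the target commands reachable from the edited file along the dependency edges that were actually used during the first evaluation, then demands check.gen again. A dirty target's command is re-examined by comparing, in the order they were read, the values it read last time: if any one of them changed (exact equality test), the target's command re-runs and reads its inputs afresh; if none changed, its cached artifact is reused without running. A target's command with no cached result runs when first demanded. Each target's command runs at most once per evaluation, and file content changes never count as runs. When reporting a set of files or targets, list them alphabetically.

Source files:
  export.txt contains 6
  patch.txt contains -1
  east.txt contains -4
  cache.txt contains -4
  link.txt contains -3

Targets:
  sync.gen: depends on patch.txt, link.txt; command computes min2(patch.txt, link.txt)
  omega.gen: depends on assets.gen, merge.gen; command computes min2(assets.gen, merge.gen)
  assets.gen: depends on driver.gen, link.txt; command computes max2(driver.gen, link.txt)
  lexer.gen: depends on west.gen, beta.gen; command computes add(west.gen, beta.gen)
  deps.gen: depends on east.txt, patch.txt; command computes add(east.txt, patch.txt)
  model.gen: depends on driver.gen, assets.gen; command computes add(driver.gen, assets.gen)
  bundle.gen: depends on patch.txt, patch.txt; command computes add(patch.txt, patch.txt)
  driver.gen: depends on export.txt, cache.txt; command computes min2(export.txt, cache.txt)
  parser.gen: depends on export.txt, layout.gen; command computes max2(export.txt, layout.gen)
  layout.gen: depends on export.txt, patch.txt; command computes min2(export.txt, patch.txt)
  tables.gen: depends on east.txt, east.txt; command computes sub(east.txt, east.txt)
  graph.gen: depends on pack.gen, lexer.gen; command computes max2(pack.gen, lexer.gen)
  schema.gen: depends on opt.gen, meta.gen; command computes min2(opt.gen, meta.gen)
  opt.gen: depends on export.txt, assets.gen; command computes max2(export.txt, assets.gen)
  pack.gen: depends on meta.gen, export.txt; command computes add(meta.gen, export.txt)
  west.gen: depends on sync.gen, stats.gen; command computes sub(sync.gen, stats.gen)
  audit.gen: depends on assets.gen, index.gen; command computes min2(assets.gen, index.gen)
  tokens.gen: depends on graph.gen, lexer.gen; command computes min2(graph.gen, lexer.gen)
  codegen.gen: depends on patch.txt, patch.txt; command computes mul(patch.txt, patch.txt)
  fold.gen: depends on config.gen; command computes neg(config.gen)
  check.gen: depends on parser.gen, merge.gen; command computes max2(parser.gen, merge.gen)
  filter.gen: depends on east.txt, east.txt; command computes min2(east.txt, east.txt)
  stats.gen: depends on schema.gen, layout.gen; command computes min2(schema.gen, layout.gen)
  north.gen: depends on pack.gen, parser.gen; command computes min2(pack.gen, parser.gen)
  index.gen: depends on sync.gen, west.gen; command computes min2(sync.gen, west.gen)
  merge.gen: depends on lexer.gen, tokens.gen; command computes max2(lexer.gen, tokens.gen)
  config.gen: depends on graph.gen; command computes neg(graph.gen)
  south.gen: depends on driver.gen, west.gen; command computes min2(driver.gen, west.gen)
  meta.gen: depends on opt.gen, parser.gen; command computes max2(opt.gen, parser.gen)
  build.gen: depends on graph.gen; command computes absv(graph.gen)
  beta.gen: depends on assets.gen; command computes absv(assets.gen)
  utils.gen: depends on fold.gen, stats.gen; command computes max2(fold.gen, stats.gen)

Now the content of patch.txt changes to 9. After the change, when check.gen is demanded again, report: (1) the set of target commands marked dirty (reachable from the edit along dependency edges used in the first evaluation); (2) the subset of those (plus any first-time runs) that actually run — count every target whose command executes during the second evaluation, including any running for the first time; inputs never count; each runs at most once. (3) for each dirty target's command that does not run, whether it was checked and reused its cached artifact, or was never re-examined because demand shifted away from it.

Initial pass — values computed on the first demand:
  driver.gen = min2(6, -4) = -4
  assets.gen = max2(-4, -3) = -3
  beta.gen = absv(-3) = 3
  layout.gen = min2(6, -1) = -1
  opt.gen = max2(6, -3) = 6
  parser.gen = max2(6, -1) = 6
  meta.gen = max2(6, 6) = 6
  pack.gen = add(6, 6) = 12
  schema.gen = min2(6, 6) = 6
  stats.gen = min2(6, -1) = -1
  sync.gen = min2(-1, -3) = -3
  west.gen = sub(-3, -1) = -2
  lexer.gen = add(-2, 3) = 1
  graph.gen = max2(12, 1) = 12
  tokens.gen = min2(12, 1) = 1
  merge.gen = max2(1, 1) = 1
  check.gen = max2(6, 1) = 6

Second demand — change propagation:
  layout.gen: re-runs because patch.txt -1->9; new result 6.
  parser.gen: re-runs because layout.gen -1->6; new result 6 (unchanged).
  meta.gen: re-examined; everything it read last time is the same (opt.gen unchanged, parser.gen unchanged) — cache 6 kept, no run.
  pack.gen: re-examined; everything it read last time is the same (meta.gen unchanged, export.txt unchanged) — cache 12 kept, no run.
  schema.gen: re-examined; everything it read last time is the same (opt.gen unchanged, meta.gen unchanged) — cache 6 kept, no run.
  stats.gen: re-runs because layout.gen -1->6; new result 6.
  sync.gen: re-runs because patch.txt -1->9; new result -3 (unchanged).
  west.gen: re-runs because stats.gen -1->6; new result -9.
  lexer.gen: re-runs because west.gen -2->-9; new result -6.
  graph.gen: re-runs because lexer.gen 1->-6; new result 12 (unchanged).
  tokens.gen: re-runs because lexer.gen 1->-6; new result -6.
  merge.gen: re-runs because lexer.gen 1->-6; tokens.gen 1->-6; new result -6.
  check.gen: re-runs because merge.gen 1->-6; new result 6 (unchanged).

The important point: at meta.gen every value read last time is unchanged, so the dirty flag clears without a run.

Dirty set: check.gen, graph.gen, layout.gen, lexer.gen, merge.gen, meta.gen, pack.gen, parser.gen, schema.gen, stats.gen, sync.gen, tokens.gen, west.gen.
Run set: check.gen, graph.gen, layout.gen, lexer.gen, merge.gen, parser.gen, stats.gen, sync.gen, tokens.gen, west.gen (10 run).
Re-examined without running (cache reused): meta.gen, pack.gen, schema.gen.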